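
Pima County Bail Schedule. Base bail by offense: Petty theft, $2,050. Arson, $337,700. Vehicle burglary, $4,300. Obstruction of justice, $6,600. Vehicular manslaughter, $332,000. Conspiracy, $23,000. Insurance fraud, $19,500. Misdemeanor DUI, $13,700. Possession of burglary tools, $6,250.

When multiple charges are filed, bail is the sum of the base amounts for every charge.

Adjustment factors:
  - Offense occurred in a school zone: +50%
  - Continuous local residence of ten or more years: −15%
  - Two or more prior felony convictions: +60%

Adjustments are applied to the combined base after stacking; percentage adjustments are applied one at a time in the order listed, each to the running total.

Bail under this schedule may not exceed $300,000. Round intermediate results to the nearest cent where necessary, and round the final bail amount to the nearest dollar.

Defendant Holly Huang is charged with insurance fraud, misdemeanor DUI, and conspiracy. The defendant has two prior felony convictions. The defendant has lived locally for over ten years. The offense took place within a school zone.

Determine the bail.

Base amounts from the schedule: insurance fraud $19,500; misdemeanor DUI $13,700; conspiracy $23,000.
Stacking rule: sum of all bases. $19,500 + $13,700 + $23,000 = $56,200.
Offense occurred in a school zone (+50%): $56,200 × 1.5 = $84,300.
Continuous local residence of ten or more years (−15%): $84,300 × 0.85 = $71,655.
Two or more prior felony convictions (+60%): $71,655 × 1.6 = $114,648.
$114,648 is within the $300,000 maximum.

$114,648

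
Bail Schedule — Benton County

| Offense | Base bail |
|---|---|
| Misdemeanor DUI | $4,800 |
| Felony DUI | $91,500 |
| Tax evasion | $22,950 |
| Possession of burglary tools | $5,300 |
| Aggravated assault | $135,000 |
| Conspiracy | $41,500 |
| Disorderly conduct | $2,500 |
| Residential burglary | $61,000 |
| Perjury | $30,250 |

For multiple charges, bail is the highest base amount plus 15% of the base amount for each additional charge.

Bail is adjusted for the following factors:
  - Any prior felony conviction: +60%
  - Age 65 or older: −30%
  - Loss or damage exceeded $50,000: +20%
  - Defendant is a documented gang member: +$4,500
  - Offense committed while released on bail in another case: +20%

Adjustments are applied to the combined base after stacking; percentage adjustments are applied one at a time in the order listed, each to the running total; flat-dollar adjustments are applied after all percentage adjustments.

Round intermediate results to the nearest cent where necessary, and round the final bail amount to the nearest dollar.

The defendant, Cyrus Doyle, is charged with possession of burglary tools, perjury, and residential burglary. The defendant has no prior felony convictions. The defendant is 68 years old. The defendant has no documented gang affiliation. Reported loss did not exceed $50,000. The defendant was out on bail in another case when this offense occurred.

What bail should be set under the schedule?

$55,719

Base amounts from the schedule: possession of burglary tools $5,300; perjury $30,250; residential burglary $61,000.
Stacking rule: highest base plus 15% of each additional charge. Highest is residential burglary at $61,000. Additional: $5,300 × 15% = $795; $30,250 × 15% = $4,537.50. Combined base = $61,000 + $5,332.50 = $66,332.50.
Age 65 or older (−30%): $66,332.50 × 0.7 = $46,432.75.
Offense committed while released on bail in another case (+20%): $46,432.75 × 1.2 = $55,719.30.
Rounded to the nearest dollar: $55,719.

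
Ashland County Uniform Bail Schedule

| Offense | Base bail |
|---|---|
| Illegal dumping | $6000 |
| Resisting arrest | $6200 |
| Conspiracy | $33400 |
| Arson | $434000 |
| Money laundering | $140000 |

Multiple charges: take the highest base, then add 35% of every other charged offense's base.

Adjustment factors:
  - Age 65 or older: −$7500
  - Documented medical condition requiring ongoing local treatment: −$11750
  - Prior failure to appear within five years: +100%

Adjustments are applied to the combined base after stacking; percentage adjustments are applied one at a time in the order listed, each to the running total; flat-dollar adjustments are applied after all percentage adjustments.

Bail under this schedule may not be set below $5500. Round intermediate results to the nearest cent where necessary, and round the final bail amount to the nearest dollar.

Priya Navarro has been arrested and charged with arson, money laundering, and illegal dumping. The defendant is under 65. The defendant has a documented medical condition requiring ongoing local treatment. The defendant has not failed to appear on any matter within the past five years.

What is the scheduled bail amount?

Base amounts from the schedule: arson $434000; money laundering $140000; illegal dumping $6000.
Stacking rule: highest base plus 35% of each additional charge. Highest is arson at $434000. Additional: $140000 × 35% = $49000; $6000 × 35% = $2100. Combined base = $434000 + $51100 = $485100.
Documented medical condition requiring ongoing local treatment (−$11750 flat): $485100 − $11750 = $473350.
$473350 is at or above the $5500 minimum.

$473350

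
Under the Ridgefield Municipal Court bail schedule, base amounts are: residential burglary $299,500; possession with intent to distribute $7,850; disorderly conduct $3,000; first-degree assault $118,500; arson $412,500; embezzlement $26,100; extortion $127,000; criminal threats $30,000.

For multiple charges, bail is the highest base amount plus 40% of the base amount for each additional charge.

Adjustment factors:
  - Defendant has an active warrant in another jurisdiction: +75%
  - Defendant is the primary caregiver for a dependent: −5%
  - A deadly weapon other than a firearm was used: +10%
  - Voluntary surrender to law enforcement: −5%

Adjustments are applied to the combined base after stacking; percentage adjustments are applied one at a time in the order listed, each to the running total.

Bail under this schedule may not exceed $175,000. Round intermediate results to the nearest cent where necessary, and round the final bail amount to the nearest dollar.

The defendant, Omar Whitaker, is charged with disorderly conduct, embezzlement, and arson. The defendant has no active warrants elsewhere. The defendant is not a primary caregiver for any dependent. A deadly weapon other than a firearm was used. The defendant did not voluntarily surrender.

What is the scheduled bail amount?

Base amounts from the schedule: disorderly conduct $3,000; embezzlement $26,100; arson $412,500.
Stacking rule: highest base plus 40% of each additional charge. Highest is arson at $412,500. Additional: $3,000 × 40% = $1,200; $26,100 × 40% = $10,440. Combined base = $412,500 + $11,640 = $424,140.
A deadly weapon other than a firearm was used (+10%): $424,140 × 1.1 = $466,554.
Result $466,554 exceeds the maximum of $175,000; bail is capped at $175,000.

$175,000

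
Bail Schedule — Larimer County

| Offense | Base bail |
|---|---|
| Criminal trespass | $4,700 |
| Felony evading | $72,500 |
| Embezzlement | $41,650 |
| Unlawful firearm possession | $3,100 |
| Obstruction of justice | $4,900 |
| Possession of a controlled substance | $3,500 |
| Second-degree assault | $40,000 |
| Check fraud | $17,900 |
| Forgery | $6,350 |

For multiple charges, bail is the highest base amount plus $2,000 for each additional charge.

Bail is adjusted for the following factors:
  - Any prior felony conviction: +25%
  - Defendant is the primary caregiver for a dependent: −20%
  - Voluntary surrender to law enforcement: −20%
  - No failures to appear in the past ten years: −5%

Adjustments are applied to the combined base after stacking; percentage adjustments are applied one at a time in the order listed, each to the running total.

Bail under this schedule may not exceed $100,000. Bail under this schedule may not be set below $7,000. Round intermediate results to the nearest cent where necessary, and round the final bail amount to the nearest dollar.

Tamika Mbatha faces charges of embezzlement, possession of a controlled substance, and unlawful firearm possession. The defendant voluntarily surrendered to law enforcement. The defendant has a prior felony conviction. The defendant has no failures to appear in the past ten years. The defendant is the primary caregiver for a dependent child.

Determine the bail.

$34,694

Base amounts from the schedule: embezzlement $41,650; possession of a controlled substance $3,500; unlawful firearm possession $3,100.
Stacking rule: highest base plus $2,000 per additional charge. Highest is embezzlement at $41,650; 2 additional charges → +$4,000. Combined base = $45,650.
Any prior felony conviction (+25%): $45,650 × 1.25 = $57,062.50.
Defendant is the primary caregiver for a dependent (−20%): $57,062.50 × 0.8 = $45,650.
Voluntary surrender to law enforcement (−20%): $45,650 × 0.8 = $36,520.
No failures to appear in the past ten years (−5%): $36,520 × 0.95 = $34,694.
$34,694 is within the $100,000 maximum.
$34,694 is at or above the $7,000 minimum.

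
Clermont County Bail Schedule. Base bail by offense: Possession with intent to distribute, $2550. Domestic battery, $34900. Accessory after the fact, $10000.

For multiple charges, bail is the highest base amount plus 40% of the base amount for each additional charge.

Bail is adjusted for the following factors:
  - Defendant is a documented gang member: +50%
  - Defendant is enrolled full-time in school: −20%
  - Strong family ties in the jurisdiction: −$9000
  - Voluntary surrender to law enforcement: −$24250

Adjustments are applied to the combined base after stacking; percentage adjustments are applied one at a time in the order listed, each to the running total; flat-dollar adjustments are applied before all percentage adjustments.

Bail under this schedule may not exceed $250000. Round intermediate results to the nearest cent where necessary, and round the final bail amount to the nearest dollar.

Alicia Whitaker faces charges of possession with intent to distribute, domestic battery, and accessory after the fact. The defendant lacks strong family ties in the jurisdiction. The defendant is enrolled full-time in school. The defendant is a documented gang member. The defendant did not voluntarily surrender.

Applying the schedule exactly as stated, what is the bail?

$47904

Base amounts from the schedule: possession with intent to distribute $2550; domestic battery $34900; accessory after the fact $10000.
Stacking rule: highest base plus 40% of each additional charge. Highest is domestic battery at $34900. Additional: $2550 × 40% = $1020; $10000 × 40% = $4000. Combined base = $34900 + $5020 = $39920.
Defendant is a documented gang member (+50%): $39920 × 1.5 = $59880.
Defendant is enrolled full-time in school (−20%): $59880 × 0.8 = $47904.
$47904 is within the $250000 maximum.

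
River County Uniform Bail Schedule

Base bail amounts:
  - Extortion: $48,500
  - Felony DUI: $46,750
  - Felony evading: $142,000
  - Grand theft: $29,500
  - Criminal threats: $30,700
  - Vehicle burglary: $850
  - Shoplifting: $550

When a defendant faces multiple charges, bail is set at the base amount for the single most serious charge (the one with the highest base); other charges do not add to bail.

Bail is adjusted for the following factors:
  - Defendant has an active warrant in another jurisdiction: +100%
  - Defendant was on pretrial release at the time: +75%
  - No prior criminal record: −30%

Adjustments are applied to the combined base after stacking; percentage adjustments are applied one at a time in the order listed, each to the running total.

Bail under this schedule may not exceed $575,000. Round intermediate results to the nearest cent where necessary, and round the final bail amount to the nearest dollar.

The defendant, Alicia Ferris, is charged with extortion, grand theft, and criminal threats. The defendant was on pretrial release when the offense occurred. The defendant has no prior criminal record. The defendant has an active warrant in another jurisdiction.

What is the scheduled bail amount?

$118,825

Base amounts from the schedule: extortion $48,500; grand theft $29,500; criminal threats $30,700.
Stacking rule: use the highest base only. Highest is extortion at $48,500. Combined base = $48,500.
Defendant has an active warrant in another jurisdiction (+100%): $48,500 × 2 = $97,000.
Defendant was on pretrial release at the time (+75%): $97,000 × 1.75 = $169,750.
No prior criminal record (−30%): $169,750 × 0.7 = $118,825.
$118,825 is within the $575,000 maximum.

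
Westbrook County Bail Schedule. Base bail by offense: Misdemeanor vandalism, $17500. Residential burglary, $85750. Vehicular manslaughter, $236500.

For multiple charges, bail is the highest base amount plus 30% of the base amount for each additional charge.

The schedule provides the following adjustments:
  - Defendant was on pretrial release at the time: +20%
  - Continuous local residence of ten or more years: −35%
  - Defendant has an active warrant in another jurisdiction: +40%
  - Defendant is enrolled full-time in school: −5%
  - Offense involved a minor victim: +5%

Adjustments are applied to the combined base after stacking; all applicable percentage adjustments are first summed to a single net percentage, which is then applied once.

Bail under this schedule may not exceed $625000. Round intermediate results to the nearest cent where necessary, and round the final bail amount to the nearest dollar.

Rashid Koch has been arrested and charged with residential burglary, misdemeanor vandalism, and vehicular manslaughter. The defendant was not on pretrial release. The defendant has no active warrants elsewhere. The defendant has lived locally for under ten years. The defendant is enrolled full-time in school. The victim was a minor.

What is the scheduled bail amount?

$267475

Base amounts from the schedule: residential burglary $85750; misdemeanor vandalism $17500; vehicular manslaughter $236500.
Stacking rule: highest base plus 30% of each additional charge. Highest is vehicular manslaughter at $236500. Additional: $85750 × 30% = $25725; $17500 × 30% = $5250. Combined base = $236500 + $30975 = $267475.
Net percentage adjustment: −5% +5% = +0%. $267475 × 1 = $267475.
$267475 is within the $625000 maximum.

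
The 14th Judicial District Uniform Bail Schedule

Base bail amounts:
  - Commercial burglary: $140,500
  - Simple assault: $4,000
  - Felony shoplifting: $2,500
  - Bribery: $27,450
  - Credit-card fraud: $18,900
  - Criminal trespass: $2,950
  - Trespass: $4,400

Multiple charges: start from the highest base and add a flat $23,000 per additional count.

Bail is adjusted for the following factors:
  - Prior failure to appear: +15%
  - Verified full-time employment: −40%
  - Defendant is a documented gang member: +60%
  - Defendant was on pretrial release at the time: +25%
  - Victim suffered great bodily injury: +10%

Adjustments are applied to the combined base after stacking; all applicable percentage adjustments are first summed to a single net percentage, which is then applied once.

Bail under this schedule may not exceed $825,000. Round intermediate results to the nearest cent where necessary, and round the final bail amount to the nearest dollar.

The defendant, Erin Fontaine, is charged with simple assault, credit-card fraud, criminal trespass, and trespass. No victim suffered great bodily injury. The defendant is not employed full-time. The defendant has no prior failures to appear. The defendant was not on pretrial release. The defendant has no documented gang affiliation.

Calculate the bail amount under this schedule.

Base amounts from the schedule: simple assault $4,000; credit-card fraud $18,900; criminal trespass $2,950; trespass $4,400.
Stacking rule: highest base plus $23,000 per additional charge. Highest is credit-card fraud at $18,900; 3 additional charges → +$69,000. Combined base = $87,900.
No adjustment factors apply to this defendant.
$87,900 is within the $825,000 maximum.

$87,900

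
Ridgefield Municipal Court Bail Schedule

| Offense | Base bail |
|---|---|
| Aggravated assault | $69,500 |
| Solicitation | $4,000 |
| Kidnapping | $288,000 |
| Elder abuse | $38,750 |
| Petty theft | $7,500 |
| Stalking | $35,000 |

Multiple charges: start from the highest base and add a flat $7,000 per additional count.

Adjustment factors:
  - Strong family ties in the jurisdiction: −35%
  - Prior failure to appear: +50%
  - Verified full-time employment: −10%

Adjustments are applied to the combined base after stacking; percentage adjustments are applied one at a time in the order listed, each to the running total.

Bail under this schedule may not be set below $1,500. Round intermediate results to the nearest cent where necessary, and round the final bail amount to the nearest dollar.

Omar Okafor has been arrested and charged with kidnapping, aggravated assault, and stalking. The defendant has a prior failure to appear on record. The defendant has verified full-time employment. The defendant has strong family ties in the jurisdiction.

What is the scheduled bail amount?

$265,005

Base amounts from the schedule: kidnapping $288,000; aggravated assault $69,500; stalking $35,000.
Stacking rule: highest base plus $7,000 per additional charge. Highest is kidnapping at $288,000; 2 additional charges → +$14,000. Combined base = $302,000.
Strong family ties in the jurisdiction (−35%): $302,000 × 0.65 = $196,300.
Prior failure to appear (+50%): $196,300 × 1.5 = $294,450.
Verified full-time employment (−10%): $294,450 × 0.9 = $265,005.
$265,005 is at or above the $1,500 minimum.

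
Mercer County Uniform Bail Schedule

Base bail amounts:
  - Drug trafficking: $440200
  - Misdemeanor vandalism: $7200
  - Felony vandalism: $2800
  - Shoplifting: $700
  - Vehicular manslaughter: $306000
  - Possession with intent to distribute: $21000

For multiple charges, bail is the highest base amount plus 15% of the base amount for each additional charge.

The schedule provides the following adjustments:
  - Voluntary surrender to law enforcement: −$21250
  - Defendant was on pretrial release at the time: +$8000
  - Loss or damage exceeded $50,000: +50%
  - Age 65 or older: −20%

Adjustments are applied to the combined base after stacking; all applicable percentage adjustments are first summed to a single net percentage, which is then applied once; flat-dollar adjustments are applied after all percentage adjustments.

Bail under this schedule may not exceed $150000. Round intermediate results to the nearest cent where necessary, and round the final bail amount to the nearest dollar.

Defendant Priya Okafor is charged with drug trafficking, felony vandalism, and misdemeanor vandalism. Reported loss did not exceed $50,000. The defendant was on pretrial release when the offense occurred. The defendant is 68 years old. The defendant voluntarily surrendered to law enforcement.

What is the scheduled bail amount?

$150000

Base amounts from the schedule: drug trafficking $440200; felony vandalism $2800; misdemeanor vandalism $7200.
Stacking rule: highest base plus 15% of each additional charge. Highest is drug trafficking at $440200. Additional: $2800 × 15% = $420; $7200 × 15% = $1080. Combined base = $440200 + $1500 = $441700.
Age 65 or older (−20%): $441700 × 0.8 = $353360.
Voluntary surrender to law enforcement (−$21250 flat): $353360 − $21250 = $332110.
Defendant was on pretrial release at the time (+$8000 flat): $332110 + $8000 = $340110.
Result $340110 exceeds the maximum of $150000; bail is capped at $150000.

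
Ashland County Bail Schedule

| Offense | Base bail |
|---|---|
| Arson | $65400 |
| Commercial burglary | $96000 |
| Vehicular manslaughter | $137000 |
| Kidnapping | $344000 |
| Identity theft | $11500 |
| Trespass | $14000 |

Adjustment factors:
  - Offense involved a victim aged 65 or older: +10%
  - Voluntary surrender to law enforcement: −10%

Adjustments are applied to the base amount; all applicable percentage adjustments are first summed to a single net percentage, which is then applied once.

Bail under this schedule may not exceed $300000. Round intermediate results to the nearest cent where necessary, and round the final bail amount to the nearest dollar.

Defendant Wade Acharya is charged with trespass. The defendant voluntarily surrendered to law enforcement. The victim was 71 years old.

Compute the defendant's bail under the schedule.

Base amounts from the schedule: trespass $14000.
Single charge. Combined base = $14000.
Net percentage adjustment: +10% −10% = +0%. $14000 × 1 = $14000.
$14000 is within the $300000 maximum.

$14000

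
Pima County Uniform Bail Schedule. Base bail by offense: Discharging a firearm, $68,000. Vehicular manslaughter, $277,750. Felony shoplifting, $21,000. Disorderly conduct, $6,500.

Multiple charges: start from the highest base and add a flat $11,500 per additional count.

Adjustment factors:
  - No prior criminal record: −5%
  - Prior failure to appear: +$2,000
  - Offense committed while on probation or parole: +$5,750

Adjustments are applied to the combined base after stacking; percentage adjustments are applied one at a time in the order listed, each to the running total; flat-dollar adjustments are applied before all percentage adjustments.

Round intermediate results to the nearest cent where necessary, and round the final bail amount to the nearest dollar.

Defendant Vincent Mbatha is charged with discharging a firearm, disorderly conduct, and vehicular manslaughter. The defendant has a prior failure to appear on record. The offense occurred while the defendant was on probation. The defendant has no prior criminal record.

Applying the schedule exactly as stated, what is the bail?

Base amounts from the schedule: discharging a firearm $68,000; disorderly conduct $6,500; vehicular manslaughter $277,750.
Stacking rule: highest base plus $11,500 per additional charge. Highest is vehicular manslaughter at $277,750; 2 additional charges → +$23,000. Combined base = $300,750.
Prior failure to appear (+$2,000 flat): $300,750 + $2,000 = $302,750.
Offense committed while on probation or parole (+$5,750 flat): $302,750 + $5,750 = $308,500.
No prior criminal record (−5%): $308,500 × 0.95 = $293,075.

$293,075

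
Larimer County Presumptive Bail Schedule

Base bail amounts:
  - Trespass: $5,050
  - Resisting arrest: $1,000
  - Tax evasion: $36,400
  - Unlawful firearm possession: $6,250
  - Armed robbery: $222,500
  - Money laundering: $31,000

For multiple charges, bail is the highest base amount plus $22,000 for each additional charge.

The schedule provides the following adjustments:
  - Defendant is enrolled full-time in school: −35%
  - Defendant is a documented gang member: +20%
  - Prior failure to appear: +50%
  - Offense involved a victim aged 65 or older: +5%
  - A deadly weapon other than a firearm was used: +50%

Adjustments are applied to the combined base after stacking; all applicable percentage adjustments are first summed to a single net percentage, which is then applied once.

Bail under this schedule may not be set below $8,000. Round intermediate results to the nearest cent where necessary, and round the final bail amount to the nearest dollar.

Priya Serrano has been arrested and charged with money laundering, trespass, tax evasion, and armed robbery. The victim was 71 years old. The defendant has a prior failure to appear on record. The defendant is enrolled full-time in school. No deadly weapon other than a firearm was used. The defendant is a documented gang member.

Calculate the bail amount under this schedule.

Base amounts from the schedule: money laundering $31,000; trespass $5,050; tax evasion $36,400; armed robbery $222,500.
Stacking rule: highest base plus $22,000 per additional charge. Highest is armed robbery at $222,500; 3 additional charges → +$66,000. Combined base = $288,500.
Net percentage adjustment: −35% +20% +50% +5% = +40%. $288,500 × 1.4 = $403,900.
$403,900 is at or above the $8,000 minimum.

$403,900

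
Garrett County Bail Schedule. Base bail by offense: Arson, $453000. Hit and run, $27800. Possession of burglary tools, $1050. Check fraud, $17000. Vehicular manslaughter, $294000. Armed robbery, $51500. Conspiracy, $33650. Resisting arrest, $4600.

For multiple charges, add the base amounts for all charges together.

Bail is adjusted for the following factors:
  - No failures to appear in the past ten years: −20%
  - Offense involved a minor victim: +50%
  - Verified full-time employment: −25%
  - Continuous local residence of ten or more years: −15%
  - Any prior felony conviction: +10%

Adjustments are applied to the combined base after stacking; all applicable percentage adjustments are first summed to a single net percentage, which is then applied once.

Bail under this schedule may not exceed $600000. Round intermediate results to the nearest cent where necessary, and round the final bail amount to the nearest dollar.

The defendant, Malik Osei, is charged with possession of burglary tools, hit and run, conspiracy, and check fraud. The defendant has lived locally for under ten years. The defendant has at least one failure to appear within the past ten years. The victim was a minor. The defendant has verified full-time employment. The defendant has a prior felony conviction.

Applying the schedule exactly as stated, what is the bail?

$107325

Base amounts from the schedule: possession of burglary tools $1050; hit and run $27800; conspiracy $33650; check fraud $17000.
Stacking rule: sum of all bases. $1050 + $27800 + $33650 + $17000 = $79500.
Net percentage adjustment: +50% −25% +10% = +35%. $79500 × 1.35 = $107325.
$107325 is within the $600000 maximum.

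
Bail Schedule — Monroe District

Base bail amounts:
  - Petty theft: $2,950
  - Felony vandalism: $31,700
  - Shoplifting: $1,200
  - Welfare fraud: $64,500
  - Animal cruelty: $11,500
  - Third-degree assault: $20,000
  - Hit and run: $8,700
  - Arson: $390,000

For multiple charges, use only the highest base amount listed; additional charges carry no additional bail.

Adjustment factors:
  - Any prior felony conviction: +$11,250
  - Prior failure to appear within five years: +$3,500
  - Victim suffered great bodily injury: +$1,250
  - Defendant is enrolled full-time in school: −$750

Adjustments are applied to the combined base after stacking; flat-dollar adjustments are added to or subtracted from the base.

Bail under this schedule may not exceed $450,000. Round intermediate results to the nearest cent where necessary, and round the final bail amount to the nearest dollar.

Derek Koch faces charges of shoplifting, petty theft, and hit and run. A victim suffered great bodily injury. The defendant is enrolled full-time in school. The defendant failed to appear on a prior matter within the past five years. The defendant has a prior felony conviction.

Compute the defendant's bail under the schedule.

Base amounts from the schedule: shoplifting $1,200; petty theft $2,950; hit and run $8,700.
Stacking rule: use the highest base only. Highest is hit and run at $8,700. Combined base = $8,700.
Any prior felony conviction (+$11,250 flat): $8,700 + $11,250 = $19,950.
Prior failure to appear within five years (+$3,500 flat): $19,950 + $3,500 = $23,450.
Victim suffered great bodily injury (+$1,250 flat): $23,450 + $1,250 = $24,700.
Defendant is enrolled full-time in school (−$750 flat): $24,700 − $750 = $23,950.
$23,950 is within the $450,000 maximum.

$23,950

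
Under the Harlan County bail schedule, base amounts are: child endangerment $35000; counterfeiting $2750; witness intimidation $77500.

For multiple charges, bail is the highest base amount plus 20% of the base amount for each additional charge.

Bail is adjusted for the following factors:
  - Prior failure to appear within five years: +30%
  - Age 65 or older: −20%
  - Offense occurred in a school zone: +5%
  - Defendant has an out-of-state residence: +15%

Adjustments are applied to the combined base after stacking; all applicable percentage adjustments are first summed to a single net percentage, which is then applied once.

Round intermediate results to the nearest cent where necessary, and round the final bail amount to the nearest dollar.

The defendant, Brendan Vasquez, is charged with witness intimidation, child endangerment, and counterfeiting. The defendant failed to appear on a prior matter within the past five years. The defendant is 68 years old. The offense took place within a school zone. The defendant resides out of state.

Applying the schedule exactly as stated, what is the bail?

Base amounts from the schedule: witness intimidation $77500; child endangerment $35000; counterfeiting $2750.
Stacking rule: highest base plus 20% of each additional charge. Highest is witness intimidation at $77500. Additional: $35000 × 20% = $7000; $2750 × 20% = $550. Combined base = $77500 + $7550 = $85050.
Net percentage adjustment: +30% −20% +5% +15% = +30%. $85050 × 1.3 = $110565.

$110565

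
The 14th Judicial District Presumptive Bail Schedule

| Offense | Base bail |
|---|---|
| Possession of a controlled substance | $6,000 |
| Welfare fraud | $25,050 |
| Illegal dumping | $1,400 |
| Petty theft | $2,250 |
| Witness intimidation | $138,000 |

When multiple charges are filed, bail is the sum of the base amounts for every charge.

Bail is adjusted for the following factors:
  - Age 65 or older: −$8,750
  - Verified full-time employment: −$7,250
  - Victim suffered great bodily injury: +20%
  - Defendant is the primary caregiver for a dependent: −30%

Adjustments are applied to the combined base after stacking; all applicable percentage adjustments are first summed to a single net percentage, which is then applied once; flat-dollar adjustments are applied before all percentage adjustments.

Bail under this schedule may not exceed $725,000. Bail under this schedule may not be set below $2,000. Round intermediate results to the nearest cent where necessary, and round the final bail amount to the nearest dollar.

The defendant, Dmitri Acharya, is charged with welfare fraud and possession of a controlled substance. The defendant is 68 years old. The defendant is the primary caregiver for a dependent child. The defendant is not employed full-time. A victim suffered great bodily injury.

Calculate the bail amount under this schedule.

Base amounts from the schedule: welfare fraud $25,050; possession of a controlled substance $6,000.
Stacking rule: sum of all bases. $25,050 + $6,000 = $31,050.
Age 65 or older (−$8,750 flat): $31,050 − $8,750 = $22,300.
Net percentage adjustment: +20% −30% = −10%. $22,300 × 0.9 = $20,070.
$20,070 is within the $725,000 maximum.
$20,070 is at or above the $2,000 minimum.

$20,070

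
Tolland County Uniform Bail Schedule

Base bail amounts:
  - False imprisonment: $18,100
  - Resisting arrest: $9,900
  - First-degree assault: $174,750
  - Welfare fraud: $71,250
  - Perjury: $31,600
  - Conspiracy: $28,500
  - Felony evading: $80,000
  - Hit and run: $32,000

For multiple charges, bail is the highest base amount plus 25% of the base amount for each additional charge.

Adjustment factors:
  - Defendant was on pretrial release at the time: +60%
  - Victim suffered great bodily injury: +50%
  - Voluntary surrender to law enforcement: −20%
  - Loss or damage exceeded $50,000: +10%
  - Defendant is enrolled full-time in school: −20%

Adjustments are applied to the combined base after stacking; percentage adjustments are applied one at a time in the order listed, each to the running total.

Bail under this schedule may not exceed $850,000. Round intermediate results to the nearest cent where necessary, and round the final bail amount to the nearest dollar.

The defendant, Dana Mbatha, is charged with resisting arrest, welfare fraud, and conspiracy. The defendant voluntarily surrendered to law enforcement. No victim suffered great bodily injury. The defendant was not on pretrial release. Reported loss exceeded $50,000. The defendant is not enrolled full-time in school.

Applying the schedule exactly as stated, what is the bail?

$71,148

Base amounts from the schedule: resisting arrest $9,900; welfare fraud $71,250; conspiracy $28,500.
Stacking rule: highest base plus 25% of each additional charge. Highest is welfare fraud at $71,250. Additional: $9,900 × 25% = $2,475; $28,500 × 25% = $7,125. Combined base = $71,250 + $9,600 = $80,850.
Voluntary surrender to law enforcement (−20%): $80,850 × 0.8 = $64,680.
Loss or damage exceeded $50,000 (+10%): $64,680 × 1.1 = $71,148.
$71,148 is within the $850,000 maximum.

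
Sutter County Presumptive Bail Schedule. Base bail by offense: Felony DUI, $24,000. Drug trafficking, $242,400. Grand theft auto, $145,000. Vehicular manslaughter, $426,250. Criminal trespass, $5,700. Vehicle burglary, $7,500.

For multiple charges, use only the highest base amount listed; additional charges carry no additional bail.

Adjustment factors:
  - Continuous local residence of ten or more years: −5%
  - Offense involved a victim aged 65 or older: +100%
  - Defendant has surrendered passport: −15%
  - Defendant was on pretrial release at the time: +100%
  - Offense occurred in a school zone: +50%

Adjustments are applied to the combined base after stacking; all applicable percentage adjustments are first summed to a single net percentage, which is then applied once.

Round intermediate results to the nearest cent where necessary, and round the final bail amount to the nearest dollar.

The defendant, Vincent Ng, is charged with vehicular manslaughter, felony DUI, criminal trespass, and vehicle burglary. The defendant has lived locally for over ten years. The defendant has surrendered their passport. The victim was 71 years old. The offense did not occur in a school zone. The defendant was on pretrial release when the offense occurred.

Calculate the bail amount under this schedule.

$1,193,500

Base amounts from the schedule: vehicular manslaughter $426,250; felony DUI $24,000; criminal trespass $5,700; vehicle burglary $7,500.
Stacking rule: use the highest base only. Highest is vehicular manslaughter at $426,250. Combined base = $426,250.
Net percentage adjustment: −5% +100% −15% +100% = +180%. $426,250 × 2.8 = $1,193,500.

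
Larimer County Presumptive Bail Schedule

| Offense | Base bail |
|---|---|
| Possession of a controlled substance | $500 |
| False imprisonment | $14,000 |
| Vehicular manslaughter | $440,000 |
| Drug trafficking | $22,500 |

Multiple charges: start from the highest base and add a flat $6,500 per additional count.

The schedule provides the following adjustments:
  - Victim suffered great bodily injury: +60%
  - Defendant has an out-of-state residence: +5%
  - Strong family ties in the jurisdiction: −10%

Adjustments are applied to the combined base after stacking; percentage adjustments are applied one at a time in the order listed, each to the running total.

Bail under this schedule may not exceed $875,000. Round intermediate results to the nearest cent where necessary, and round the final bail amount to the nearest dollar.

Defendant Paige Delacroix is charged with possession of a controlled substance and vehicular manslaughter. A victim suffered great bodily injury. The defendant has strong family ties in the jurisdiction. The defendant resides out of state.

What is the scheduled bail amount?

Base amounts from the schedule: possession of a controlled substance $500; vehicular manslaughter $440,000.
Stacking rule: highest base plus $6,500 per additional charge. Highest is vehicular manslaughter at $440,000; 1 additional charge → +$6,500. Combined base = $446,500.
Victim suffered great bodily injury (+60%): $446,500 × 1.6 = $714,400.
Defendant has an out-of-state residence (+5%): $714,400 × 1.05 = $750,120.
Strong family ties in the jurisdiction (−10%): $750,120 × 0.9 = $675,108.
$675,108 is within the $875,000 maximum.

$675,108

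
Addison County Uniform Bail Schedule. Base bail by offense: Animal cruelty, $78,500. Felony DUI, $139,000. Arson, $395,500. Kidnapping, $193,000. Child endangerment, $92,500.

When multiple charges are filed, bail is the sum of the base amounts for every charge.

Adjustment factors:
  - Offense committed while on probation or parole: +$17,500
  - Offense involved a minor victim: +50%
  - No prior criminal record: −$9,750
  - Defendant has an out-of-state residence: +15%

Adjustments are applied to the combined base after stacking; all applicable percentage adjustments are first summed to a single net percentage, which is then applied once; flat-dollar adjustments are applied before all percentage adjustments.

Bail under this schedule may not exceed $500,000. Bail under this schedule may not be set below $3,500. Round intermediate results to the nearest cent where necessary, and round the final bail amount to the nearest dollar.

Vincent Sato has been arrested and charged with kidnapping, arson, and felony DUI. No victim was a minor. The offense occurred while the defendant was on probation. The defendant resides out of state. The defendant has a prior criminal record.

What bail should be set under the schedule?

$500,000

Base amounts from the schedule: kidnapping $193,000; arson $395,500; felony DUI $139,000.
Stacking rule: sum of all bases. $193,000 + $395,500 + $139,000 = $727,500.
Offense committed while on probation or parole (+$17,500 flat): $727,500 + $17,500 = $745,000.
Defendant has an out-of-state residence (+15%): $745,000 × 1.15 = $856,750.
Result $856,750 exceeds the maximum of $500,000; bail is capped at $500,000.
$500,000 is at or above the $3,500 minimum.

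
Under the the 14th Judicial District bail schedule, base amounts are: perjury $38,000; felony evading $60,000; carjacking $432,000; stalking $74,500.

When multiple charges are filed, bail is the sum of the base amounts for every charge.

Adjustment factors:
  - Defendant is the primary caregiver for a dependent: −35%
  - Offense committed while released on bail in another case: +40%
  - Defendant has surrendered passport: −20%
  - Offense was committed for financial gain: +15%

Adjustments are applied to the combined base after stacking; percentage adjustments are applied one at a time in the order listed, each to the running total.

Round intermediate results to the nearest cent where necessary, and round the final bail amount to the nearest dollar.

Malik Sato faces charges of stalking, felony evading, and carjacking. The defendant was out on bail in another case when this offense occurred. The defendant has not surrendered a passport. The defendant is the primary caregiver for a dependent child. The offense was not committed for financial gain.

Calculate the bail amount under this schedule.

Base amounts from the schedule: stalking $74,500; felony evading $60,000; carjacking $432,000.
Stacking rule: sum of all bases. $74,500 + $60,000 + $432,000 = $566,500.
Defendant is the primary caregiver for a dependent (−35%): $566,500 × 0.65 = $368,225.
Offense committed while released on bail in another case (+40%): $368,225 × 1.4 = $515,515.

$515,515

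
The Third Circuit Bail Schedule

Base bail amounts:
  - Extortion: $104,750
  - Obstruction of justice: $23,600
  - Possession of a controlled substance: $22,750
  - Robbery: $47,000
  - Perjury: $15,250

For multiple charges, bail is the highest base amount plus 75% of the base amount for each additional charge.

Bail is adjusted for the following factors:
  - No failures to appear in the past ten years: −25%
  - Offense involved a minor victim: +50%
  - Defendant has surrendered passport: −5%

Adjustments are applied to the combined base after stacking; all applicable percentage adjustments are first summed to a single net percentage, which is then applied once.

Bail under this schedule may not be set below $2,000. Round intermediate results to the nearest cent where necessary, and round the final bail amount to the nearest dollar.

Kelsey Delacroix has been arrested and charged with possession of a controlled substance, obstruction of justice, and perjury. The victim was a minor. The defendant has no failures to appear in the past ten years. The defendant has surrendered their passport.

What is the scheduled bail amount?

$62,520

Base amounts from the schedule: possession of a controlled substance $22,750; obstruction of justice $23,600; perjury $15,250.
Stacking rule: highest base plus 75% of each additional charge. Highest is obstruction of justice at $23,600. Additional: $22,750 × 75% = $17,062.50; $15,250 × 75% = $11,437.50. Combined base = $23,600 + $28,500 = $52,100.
Net percentage adjustment: −25% +50% −5% = +20%. $52,100 × 1.2 = $62,520.
$62,520 is at or above the $2,000 minimum.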